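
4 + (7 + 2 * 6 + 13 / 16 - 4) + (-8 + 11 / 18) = 1789 / 144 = 12.42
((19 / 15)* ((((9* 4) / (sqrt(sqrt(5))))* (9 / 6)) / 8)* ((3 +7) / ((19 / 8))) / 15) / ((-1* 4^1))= -3* 5^(3 / 4) / 25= -0.40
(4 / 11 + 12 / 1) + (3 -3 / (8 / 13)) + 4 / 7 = 11.06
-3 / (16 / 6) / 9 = -1 / 8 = -0.12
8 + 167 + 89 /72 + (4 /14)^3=4352903 /24696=176.26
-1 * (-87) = 87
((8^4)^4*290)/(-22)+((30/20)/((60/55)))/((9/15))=-979532918953082275/264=-3710351965731372.25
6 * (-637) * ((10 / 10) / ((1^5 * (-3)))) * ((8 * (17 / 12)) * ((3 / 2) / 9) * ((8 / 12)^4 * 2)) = 693056 / 729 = 950.69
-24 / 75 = -8 / 25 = -0.32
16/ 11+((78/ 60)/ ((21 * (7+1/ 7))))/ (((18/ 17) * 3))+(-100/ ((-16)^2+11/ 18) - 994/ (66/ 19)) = -1173271206211/ 4115529000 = -285.08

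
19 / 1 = 19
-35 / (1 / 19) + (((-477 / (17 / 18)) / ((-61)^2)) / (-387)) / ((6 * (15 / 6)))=-9044169257 / 13600255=-665.00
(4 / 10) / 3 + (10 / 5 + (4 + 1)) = 107 / 15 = 7.13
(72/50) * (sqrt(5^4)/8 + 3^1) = 441/50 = 8.82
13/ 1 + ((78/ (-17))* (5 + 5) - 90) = -2089/ 17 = -122.88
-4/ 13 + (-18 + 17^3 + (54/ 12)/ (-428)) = 54468019/ 11128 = 4894.68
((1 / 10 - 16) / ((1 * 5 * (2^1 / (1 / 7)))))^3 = -4019679 / 343000000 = -0.01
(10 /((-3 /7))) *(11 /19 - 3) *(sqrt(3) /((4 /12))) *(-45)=-144900 *sqrt(3) /19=-13209.17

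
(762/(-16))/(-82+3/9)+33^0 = 3103/1960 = 1.58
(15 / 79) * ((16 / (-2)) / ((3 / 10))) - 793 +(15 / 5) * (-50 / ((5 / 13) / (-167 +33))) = 4065493 / 79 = 51461.94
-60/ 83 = -0.72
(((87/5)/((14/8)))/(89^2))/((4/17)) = 1479/277235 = 0.01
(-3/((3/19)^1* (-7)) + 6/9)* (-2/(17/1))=-142/357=-0.40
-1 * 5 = -5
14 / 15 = 0.93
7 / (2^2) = 7 / 4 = 1.75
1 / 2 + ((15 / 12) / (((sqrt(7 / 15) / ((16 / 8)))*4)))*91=1 / 2 + 65*sqrt(105) / 8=83.76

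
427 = 427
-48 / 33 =-16 / 11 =-1.45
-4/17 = -0.24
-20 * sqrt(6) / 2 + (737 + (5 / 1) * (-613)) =-2328 -10 * sqrt(6) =-2352.49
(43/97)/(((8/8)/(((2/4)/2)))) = 43/388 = 0.11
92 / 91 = 1.01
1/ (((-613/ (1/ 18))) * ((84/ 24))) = -1/ 38619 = -0.00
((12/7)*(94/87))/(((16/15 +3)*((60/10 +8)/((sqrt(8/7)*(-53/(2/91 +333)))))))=-777192*sqrt(14)/525373541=-0.01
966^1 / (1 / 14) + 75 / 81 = 365173 / 27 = 13524.93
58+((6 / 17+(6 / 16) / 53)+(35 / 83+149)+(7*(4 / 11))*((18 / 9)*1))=1400894227 / 6580904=212.87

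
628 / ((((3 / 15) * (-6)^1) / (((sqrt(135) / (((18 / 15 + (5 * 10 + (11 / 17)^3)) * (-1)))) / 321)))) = 38567050 * sqrt(15) / 405866943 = 0.37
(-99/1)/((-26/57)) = 5643/26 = 217.04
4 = 4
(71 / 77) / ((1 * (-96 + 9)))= -71 / 6699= -0.01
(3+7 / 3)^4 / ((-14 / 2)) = -65536 / 567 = -115.58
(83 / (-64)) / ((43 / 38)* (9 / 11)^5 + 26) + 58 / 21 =294702784753 / 108633836640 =2.71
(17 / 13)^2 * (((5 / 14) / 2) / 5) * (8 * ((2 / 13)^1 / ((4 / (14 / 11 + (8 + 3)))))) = 0.23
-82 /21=-3.90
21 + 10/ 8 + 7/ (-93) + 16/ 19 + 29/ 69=1270011/ 54188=23.44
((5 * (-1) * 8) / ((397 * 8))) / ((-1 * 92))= 5 / 36524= 0.00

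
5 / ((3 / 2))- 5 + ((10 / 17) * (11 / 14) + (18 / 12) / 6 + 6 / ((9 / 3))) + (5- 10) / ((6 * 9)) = 12247 / 12852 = 0.95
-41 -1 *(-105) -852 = -788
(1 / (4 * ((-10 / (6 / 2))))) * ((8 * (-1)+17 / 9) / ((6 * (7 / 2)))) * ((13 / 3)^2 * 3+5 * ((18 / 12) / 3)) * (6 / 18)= 3883 / 9072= 0.43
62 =62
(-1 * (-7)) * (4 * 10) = 280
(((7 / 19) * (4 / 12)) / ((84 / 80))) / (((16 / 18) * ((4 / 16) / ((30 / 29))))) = 300 / 551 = 0.54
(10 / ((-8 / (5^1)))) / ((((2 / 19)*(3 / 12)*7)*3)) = -475 / 42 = -11.31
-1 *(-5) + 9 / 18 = 11 / 2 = 5.50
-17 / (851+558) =-17 / 1409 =-0.01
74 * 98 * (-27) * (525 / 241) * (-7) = 719579700 / 241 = 2985807.88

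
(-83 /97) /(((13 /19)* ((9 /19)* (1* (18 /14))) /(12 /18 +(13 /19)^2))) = -714049 /306423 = -2.33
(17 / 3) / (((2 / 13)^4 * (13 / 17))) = 634933 / 48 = 13227.77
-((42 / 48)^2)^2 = -2401 / 4096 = -0.59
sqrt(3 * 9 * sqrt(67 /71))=3 * sqrt(3) * 67^(1 /4) * 71^(3 /4) /71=5.12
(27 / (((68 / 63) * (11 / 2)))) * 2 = 9.10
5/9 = 0.56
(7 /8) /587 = 7 /4696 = 0.00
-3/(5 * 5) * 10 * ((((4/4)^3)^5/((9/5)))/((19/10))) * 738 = -258.95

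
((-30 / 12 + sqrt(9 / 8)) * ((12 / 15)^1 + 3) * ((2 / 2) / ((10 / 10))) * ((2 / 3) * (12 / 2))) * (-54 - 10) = 2432 - 3648 * sqrt(2) / 5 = 1400.19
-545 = -545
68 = 68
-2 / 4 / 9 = -1 / 18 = -0.06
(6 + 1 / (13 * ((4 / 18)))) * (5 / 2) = 825 / 52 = 15.87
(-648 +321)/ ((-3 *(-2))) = -109/ 2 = -54.50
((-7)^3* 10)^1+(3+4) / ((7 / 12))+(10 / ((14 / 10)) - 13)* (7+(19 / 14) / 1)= -339761 / 98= -3466.95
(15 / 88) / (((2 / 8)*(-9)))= -5 / 66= -0.08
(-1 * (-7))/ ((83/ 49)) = 343/ 83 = 4.13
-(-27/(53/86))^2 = -5391684/2809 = -1919.43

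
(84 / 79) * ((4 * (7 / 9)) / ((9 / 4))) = 3136 / 2133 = 1.47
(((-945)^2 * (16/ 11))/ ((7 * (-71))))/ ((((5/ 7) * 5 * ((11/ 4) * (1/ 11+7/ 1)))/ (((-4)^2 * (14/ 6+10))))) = -75188736/ 10153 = -7405.57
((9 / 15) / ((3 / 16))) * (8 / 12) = 32 / 15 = 2.13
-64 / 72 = -8 / 9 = -0.89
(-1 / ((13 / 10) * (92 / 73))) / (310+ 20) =-73 / 39468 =-0.00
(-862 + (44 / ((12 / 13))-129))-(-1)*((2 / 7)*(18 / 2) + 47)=-893.76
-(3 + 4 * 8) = -35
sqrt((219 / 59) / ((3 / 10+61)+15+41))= sqrt(16840370) / 23069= 0.18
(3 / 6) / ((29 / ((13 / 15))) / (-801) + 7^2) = 3471 / 339868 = 0.01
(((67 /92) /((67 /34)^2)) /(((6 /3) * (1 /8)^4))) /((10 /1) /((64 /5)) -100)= -18939904 /4892675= -3.87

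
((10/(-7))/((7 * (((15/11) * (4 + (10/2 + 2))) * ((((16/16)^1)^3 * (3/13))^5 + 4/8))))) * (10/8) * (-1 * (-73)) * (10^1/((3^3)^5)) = -1355219450/784189477446291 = -0.00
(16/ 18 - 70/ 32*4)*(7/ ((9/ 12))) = -1981/ 27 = -73.37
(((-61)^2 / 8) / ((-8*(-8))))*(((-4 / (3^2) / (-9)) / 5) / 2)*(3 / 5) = 3721 / 172800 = 0.02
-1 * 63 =-63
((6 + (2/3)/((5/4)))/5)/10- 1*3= -1076/375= -2.87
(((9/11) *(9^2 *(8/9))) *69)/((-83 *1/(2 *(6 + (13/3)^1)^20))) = -247218914605422279789300477389168/13100552091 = -18870877569752207459796.32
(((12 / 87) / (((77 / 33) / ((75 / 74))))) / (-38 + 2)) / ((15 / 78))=-65 / 7511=-0.01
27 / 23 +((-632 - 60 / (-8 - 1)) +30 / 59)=-2538883 / 4071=-623.65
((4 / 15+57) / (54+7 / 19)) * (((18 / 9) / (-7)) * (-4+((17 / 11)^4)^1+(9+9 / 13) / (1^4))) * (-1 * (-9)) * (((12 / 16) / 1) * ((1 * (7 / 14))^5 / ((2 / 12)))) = -955897941069 / 220207667680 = -4.34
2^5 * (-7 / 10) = -112 / 5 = -22.40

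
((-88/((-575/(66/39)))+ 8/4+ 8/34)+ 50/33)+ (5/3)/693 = 1059885623/264188925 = 4.01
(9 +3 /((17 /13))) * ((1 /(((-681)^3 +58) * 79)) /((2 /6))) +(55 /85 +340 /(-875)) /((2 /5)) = 19186452648113 /29690349413830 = 0.65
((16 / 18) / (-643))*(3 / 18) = -4 / 17361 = -0.00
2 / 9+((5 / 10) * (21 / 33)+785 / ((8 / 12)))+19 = 118507 / 99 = 1197.04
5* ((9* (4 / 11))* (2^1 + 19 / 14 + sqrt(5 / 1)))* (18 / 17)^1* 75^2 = 18225000* sqrt(5) / 187 + 428287500 / 1309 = 545113.73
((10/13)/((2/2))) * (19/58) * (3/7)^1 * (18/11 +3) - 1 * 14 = -391871/29029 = -13.50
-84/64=-21/16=-1.31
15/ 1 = 15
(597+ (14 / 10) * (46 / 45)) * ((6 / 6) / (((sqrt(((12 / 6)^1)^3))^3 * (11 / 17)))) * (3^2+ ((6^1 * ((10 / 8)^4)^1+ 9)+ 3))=1160522493 * sqrt(2) / 1126400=1457.05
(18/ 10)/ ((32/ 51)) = 459/ 160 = 2.87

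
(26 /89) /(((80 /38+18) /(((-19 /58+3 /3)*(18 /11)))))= 86697 /5422681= 0.02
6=6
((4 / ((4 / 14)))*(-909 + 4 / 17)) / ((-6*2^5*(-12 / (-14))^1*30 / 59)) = 44663059 / 293760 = 152.04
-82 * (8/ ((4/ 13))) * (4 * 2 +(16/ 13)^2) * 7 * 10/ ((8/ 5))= -11537400/ 13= -887492.31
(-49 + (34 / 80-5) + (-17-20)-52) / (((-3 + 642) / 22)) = -4.91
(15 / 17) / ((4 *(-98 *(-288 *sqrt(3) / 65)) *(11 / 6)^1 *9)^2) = 21125 / 58989391921152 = 0.00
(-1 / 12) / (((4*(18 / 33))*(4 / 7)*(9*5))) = -77 / 51840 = -0.00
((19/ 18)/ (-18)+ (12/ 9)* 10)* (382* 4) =1642982/ 81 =20283.73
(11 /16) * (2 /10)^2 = 11 /400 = 0.03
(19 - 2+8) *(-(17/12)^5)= -35496425/248832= -142.65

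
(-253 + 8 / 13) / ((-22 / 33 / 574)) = 2824941 / 13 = 217303.15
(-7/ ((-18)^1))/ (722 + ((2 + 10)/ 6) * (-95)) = 1/ 1368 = 0.00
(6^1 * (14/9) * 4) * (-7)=-784/3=-261.33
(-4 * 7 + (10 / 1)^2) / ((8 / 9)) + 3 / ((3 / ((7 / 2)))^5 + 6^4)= 588337303 / 7263216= 81.00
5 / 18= 0.28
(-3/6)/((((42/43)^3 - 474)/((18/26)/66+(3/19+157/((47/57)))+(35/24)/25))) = 232256337606571/1152730598104800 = 0.20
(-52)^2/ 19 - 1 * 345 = -202.68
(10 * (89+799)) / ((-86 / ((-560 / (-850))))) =-49728 / 731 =-68.03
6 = 6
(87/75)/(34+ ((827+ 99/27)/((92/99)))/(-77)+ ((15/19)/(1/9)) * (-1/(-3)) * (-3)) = 12673/167000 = 0.08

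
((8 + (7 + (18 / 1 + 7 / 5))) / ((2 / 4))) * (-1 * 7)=-2408 / 5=-481.60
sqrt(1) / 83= 1 / 83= 0.01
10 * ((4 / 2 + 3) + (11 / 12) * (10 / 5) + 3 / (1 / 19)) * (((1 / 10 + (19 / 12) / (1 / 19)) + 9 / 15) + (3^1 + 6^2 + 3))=1672561 / 36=46460.03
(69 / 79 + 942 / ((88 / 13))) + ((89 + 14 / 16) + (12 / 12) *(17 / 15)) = 24092939 / 104280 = 231.04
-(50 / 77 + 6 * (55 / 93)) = -10020 / 2387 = -4.20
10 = 10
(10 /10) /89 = 1 /89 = 0.01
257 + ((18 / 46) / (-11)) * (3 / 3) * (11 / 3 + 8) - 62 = 49230 / 253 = 194.58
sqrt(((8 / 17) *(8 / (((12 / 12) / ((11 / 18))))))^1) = 4 *sqrt(374) / 51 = 1.52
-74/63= -1.17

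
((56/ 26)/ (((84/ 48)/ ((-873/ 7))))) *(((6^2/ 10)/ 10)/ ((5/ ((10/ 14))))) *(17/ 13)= -2137104/ 207025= -10.32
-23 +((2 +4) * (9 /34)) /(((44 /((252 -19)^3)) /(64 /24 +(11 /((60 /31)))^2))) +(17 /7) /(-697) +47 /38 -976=26046990878091223 /1631537600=15964689.31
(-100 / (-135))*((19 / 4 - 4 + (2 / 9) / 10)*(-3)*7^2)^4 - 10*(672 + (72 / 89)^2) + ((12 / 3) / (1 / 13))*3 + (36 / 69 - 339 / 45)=392037982380656381303 / 3187473768000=122993320.39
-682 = -682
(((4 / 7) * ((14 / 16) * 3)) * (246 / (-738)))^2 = 1 / 4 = 0.25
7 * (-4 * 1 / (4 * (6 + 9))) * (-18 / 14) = 0.60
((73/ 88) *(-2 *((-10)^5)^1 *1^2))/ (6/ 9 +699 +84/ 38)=104025000/ 440077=236.38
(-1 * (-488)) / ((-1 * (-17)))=488 / 17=28.71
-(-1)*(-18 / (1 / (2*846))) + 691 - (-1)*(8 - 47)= -29804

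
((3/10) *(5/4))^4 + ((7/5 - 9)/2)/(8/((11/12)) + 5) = -794909/3092480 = -0.26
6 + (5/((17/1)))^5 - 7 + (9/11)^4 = -11426691435/20788126337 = -0.55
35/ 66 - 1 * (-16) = 1091/ 66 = 16.53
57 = 57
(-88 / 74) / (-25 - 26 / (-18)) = 99 / 1961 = 0.05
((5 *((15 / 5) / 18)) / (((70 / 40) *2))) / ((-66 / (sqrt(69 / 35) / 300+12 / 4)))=-5 / 462 - sqrt(2415) / 2910600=-0.01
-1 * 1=-1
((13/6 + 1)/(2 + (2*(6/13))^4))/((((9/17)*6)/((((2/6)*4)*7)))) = 64576421/18919494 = 3.41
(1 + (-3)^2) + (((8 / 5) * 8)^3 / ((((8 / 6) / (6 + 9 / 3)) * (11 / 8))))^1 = 14169526 / 1375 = 10305.11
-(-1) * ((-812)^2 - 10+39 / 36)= 7912021 / 12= 659335.08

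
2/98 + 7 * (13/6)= 4465/294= 15.19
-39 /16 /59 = -39 /944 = -0.04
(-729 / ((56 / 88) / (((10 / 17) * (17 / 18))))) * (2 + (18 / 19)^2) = -4659930 / 2527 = -1844.06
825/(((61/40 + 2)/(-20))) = -220000/47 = -4680.85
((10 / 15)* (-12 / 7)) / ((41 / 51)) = -408 / 287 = -1.42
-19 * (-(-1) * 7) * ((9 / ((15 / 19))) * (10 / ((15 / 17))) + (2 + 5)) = -90573 / 5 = -18114.60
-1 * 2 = -2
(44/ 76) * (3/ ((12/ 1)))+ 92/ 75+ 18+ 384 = 2299217/ 5700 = 403.37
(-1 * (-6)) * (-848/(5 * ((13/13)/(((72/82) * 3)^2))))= -7060.85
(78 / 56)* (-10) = -195 / 14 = -13.93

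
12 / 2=6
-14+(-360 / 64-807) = -826.62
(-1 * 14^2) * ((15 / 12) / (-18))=245 / 18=13.61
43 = 43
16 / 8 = 2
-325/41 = -7.93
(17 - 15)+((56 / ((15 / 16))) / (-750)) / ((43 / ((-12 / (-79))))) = 12736958 / 6369375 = 2.00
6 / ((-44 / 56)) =-84 / 11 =-7.64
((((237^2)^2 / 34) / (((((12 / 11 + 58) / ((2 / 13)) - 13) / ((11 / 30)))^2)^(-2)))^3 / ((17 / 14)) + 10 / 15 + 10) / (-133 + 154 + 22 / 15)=9376494885313814711318652961454311168218881434204191808733579724907560595481318628427545760 / 277236259189034962863361125518257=33821315122133442376367240000000000000000000000000000000000.00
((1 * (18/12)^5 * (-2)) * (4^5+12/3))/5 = -62451/20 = -3122.55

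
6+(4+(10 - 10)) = 10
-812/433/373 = -812/161509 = -0.01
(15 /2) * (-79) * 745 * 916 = -404333850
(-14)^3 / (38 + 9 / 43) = -117992 / 1643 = -71.81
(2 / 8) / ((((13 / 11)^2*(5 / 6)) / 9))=3267 / 1690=1.93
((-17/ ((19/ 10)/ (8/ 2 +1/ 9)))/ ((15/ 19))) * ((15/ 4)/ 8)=-3145/ 144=-21.84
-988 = -988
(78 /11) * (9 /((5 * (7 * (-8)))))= -351 /1540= -0.23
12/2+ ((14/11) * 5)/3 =268/33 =8.12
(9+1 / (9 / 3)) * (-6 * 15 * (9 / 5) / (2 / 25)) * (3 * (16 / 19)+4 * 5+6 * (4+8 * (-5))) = 69476400 / 19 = 3656652.63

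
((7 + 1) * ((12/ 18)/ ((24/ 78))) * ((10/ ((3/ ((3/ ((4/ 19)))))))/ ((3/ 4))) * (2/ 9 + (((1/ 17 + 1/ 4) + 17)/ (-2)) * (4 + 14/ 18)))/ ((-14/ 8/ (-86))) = -21386020760/ 9639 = -2218697.04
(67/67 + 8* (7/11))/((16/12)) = 4.57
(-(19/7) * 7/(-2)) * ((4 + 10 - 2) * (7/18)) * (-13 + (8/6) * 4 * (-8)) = -22211/9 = -2467.89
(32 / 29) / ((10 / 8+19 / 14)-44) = -896 / 33611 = -0.03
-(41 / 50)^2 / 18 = -1681 / 45000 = -0.04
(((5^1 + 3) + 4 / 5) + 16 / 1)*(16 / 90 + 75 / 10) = 42842 / 225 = 190.41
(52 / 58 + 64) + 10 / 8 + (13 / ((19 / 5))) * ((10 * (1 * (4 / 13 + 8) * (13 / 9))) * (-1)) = -759013 / 2204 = -344.38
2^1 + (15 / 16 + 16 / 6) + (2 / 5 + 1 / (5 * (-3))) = 95 / 16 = 5.94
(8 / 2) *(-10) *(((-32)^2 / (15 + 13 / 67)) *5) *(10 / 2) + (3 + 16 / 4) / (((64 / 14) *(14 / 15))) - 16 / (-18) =-19758362387 / 293184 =-67392.36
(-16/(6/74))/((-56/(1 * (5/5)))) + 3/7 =83/21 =3.95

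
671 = 671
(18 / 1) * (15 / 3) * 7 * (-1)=-630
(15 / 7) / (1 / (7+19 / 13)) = 1650 / 91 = 18.13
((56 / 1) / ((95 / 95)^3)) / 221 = 56 / 221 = 0.25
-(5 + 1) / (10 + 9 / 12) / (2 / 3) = -36 / 43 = -0.84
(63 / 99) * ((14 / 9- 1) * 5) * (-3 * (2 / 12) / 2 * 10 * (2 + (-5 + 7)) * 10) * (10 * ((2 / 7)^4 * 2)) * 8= -6400000 / 33957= -188.47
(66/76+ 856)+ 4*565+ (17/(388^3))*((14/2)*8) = 3116.87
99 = 99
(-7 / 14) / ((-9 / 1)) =1 / 18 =0.06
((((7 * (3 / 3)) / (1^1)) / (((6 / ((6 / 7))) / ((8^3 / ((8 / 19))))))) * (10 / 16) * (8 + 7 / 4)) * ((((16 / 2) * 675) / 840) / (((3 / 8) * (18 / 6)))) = 296400 / 7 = 42342.86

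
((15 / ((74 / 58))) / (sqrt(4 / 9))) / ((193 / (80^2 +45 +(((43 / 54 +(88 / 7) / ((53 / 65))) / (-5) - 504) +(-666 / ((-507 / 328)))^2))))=15895074370427933 / 908003657652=17505.52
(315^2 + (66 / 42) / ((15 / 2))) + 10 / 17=177118049 / 1785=99225.80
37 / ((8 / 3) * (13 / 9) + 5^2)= 999 / 779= 1.28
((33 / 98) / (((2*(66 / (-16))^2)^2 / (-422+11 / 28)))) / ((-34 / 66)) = 503680 / 2116653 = 0.24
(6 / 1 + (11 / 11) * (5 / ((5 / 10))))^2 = 256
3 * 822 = 2466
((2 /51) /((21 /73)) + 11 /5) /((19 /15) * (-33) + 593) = 12511 /2951676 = 0.00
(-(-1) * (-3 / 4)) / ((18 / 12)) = -1 / 2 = -0.50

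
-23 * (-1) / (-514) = -23 / 514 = -0.04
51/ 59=0.86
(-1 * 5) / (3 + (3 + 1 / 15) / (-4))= -150 / 67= -2.24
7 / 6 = 1.17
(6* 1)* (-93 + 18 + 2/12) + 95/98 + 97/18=-195205/441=-442.64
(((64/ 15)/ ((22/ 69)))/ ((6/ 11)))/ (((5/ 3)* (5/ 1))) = 368/ 125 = 2.94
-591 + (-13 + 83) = -521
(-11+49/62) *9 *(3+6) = -826.98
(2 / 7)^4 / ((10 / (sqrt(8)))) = 16 * sqrt(2) / 12005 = 0.00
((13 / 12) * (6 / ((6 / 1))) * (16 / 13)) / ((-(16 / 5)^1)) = -5 / 12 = -0.42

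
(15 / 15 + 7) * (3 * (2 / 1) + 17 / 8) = 65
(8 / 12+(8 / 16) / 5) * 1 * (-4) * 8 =-368 / 15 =-24.53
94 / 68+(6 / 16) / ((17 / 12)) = 28 / 17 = 1.65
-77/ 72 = -1.07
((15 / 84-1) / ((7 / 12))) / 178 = -69 / 8722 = -0.01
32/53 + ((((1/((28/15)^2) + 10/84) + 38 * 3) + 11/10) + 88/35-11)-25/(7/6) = 53723947/623280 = 86.20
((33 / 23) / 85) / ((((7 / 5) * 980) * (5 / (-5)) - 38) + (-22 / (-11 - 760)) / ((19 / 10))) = -483417 / 40380270850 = -0.00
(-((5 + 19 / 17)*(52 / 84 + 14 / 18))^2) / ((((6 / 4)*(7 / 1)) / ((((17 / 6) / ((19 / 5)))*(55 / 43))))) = -23033753600 / 3472902783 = -6.63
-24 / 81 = -8 / 27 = -0.30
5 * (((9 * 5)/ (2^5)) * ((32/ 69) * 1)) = 75/ 23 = 3.26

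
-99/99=-1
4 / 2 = 2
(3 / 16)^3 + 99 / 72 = 5659 / 4096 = 1.38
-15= -15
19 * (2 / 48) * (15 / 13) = 95 / 104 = 0.91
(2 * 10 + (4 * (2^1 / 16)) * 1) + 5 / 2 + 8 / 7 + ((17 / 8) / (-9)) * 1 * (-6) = 2147 / 84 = 25.56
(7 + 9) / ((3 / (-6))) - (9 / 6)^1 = -67 / 2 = -33.50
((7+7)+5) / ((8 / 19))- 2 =345 / 8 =43.12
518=518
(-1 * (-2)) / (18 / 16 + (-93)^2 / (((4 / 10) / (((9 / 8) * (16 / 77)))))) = 1232 / 3114333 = 0.00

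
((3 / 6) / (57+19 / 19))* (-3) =-3 / 116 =-0.03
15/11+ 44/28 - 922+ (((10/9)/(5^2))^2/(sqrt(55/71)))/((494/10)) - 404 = -101876/77+ 4 *sqrt(3905)/5501925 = -1323.06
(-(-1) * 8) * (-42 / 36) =-9.33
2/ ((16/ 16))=2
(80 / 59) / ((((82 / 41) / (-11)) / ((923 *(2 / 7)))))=-812240 / 413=-1966.68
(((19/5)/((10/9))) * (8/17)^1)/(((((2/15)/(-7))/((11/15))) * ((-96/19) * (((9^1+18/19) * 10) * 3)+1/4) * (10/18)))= 342236664/4625952875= 0.07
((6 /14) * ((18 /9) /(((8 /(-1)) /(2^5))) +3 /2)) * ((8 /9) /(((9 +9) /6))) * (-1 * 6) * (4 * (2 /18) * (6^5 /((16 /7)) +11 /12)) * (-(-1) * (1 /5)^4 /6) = 424684 /212625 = 2.00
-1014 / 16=-507 / 8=-63.38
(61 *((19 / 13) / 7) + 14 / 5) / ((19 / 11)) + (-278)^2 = 668197939 / 8645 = 77292.99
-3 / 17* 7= -21 / 17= -1.24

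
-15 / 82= -0.18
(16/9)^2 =256/81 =3.16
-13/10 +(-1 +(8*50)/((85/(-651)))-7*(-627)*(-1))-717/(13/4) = -16962733/2210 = -7675.44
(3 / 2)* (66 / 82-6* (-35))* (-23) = -596367 / 82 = -7272.77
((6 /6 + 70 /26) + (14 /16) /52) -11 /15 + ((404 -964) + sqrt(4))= -3463351 /6240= -555.02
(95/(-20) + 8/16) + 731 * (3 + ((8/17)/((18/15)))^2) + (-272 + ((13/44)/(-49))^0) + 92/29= 36087731/17748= 2033.34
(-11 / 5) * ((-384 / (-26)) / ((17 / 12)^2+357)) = -304128 / 3360305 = -0.09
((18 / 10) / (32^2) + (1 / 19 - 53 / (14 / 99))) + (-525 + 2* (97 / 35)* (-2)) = -620229971 / 680960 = -910.82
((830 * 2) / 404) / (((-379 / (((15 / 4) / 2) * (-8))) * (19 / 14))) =87150 / 727301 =0.12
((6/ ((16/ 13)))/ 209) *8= 0.19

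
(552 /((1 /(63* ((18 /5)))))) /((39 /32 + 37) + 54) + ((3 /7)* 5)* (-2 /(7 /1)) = 981075174 /722995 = 1356.96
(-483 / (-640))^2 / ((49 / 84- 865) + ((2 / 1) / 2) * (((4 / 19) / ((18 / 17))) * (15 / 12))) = -39892419 / 60527718400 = -0.00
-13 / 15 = -0.87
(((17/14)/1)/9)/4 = 17/504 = 0.03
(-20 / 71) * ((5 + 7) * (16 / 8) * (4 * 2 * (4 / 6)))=-2560 / 71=-36.06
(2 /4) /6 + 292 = 3505 /12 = 292.08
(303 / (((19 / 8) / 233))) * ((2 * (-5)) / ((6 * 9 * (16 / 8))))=-470660 / 171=-2752.40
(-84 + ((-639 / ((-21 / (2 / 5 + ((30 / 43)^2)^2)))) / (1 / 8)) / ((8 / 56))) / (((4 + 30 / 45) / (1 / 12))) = 4279144347 / 239316070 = 17.88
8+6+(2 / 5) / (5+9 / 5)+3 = 17.06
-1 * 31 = -31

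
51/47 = 1.09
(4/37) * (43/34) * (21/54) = 0.05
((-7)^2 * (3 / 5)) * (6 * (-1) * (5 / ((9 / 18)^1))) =-1764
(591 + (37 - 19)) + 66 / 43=26253 / 43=610.53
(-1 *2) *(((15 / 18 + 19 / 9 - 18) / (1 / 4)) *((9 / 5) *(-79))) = -85636 / 5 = -17127.20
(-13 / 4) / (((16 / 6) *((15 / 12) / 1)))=-39 / 40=-0.98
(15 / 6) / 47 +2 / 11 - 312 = -322365 / 1034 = -311.76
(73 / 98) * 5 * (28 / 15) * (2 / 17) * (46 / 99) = 13432 / 35343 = 0.38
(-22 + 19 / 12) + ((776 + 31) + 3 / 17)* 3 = 489827 / 204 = 2401.11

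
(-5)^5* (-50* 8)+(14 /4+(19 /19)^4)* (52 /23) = 28750234 /23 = 1250010.17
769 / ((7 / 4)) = 3076 / 7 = 439.43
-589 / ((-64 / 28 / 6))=12369 / 8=1546.12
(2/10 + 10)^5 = 110408.08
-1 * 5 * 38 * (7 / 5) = -266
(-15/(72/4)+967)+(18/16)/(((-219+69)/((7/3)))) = 966.15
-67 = -67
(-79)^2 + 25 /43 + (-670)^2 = 455141.58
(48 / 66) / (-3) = -8 / 33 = -0.24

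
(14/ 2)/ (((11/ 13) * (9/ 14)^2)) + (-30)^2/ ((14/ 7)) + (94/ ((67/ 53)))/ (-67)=1875491392/ 3999699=468.91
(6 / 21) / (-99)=-2 / 693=-0.00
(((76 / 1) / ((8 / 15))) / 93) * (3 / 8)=285 / 496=0.57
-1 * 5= -5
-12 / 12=-1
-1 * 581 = -581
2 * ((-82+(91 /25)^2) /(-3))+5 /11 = 318231 /6875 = 46.29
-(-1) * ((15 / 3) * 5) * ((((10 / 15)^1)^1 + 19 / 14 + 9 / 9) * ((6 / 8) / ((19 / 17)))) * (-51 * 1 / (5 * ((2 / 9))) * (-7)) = 4954905 / 304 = 16299.03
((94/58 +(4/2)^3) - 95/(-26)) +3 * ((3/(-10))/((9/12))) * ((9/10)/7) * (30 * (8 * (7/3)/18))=31949/3770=8.47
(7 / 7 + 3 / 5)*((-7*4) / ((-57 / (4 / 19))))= 0.17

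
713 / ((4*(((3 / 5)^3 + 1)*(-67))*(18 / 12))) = -89125 / 61104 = -1.46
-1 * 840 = -840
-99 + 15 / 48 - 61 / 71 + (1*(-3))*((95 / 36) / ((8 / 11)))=-752705 / 6816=-110.43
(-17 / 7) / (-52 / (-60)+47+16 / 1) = -255 / 6706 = -0.04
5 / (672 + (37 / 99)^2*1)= 49005 / 6587641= 0.01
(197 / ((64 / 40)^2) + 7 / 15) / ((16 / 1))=74323 / 15360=4.84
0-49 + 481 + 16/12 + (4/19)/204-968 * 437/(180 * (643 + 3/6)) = 730715611/1700595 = 429.68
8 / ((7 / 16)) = 128 / 7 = 18.29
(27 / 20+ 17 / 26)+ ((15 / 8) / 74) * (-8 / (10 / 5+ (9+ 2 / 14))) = 9551 / 4810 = 1.99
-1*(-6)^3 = 216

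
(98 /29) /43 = 98 /1247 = 0.08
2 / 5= 0.40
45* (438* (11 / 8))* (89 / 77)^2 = 78061455 / 2156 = 36206.61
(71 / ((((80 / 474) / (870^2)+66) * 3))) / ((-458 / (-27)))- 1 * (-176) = 176.02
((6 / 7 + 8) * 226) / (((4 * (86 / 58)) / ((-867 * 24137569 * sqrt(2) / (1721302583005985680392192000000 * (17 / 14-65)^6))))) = -11910217879367077669 * sqrt(2) / 195493895509344454068169494537845323333632000000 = -0.00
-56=-56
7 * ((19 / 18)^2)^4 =118884941287 / 11019960576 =10.79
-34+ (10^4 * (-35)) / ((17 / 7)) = -2450578 / 17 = -144151.65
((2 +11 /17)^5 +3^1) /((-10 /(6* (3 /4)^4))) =-2867213133 /113588560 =-25.24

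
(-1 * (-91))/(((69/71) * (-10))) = -6461/690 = -9.36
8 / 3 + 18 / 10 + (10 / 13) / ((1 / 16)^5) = 157287271 / 195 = 806601.39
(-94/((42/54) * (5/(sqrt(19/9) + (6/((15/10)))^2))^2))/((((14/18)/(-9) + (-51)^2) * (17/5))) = -8843661/62675515 - 365472 * sqrt(19)/62675515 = -0.17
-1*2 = -2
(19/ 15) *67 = 1273/ 15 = 84.87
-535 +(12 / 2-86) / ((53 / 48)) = -32195 / 53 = -607.45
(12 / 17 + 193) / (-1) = -3293 / 17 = -193.71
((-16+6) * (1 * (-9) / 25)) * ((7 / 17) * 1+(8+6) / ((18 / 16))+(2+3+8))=7912 / 85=93.08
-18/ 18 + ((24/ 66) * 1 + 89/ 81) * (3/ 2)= 709/ 594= 1.19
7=7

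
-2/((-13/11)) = 22/13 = 1.69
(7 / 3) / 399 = 1 / 171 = 0.01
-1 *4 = -4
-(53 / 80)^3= -148877 / 512000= -0.29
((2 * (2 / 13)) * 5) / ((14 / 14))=20 / 13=1.54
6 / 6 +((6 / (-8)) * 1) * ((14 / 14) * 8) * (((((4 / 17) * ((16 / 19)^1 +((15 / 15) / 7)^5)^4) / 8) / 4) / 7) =4934045145564559926235433 / 4949737377617440545184796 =1.00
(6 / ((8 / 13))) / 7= 39 / 28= 1.39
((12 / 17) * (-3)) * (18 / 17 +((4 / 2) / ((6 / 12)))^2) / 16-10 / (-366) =-235925 / 105774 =-2.23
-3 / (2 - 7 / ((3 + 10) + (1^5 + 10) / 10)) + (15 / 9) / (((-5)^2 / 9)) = -1479 / 1060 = -1.40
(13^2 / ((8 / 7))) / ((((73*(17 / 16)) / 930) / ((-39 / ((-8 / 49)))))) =1051231545 / 2482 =423542.12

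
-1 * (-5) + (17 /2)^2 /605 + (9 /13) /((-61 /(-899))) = 29404697 /1919060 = 15.32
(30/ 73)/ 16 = 15/ 584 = 0.03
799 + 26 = 825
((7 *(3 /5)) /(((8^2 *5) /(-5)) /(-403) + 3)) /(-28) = -1209 /25460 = -0.05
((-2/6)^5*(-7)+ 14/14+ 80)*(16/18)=72.03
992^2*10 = 9840640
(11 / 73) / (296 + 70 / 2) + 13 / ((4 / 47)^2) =693889047 / 386608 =1794.81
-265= -265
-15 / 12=-1.25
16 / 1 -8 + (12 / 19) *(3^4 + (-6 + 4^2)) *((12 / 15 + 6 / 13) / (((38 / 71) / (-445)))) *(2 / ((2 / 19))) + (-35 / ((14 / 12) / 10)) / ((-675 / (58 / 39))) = -7638627476 / 6669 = -1145393.23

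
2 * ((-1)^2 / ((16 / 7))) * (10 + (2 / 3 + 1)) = 10.21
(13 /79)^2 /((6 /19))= 0.09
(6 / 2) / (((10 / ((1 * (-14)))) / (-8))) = 168 / 5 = 33.60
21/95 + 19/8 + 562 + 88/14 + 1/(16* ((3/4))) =9112603/15960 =570.97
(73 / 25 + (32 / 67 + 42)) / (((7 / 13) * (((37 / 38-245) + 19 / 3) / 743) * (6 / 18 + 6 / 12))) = -316.25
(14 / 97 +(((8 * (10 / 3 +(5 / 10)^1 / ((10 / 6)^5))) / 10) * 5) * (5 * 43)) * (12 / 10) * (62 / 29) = 7440.64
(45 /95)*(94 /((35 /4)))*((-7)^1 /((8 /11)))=-48.98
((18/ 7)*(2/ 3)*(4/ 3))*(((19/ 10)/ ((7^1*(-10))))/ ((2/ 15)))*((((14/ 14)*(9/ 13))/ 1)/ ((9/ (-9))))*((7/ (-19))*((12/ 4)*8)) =-1296/ 455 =-2.85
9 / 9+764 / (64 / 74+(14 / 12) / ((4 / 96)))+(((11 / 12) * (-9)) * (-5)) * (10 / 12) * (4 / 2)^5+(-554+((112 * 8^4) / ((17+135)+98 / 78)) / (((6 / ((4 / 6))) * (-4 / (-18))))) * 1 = 3303666620 / 1595859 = 2070.15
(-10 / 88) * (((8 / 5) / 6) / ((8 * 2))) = -1 / 528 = -0.00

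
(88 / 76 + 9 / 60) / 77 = 0.02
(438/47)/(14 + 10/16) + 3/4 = 10171/7332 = 1.39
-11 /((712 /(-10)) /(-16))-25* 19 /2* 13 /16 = -556615 /2848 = -195.44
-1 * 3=-3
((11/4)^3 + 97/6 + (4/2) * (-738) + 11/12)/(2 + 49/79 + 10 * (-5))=30.35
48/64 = 3/4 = 0.75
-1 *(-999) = 999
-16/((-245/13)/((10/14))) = 208/343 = 0.61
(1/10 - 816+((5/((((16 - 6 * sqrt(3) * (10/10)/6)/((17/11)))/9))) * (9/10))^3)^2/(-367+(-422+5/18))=-678.39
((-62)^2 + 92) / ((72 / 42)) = 2296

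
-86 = -86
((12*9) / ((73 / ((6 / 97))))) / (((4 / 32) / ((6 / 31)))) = 31104 / 219511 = 0.14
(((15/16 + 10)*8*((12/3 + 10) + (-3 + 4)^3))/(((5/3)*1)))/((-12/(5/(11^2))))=-2625/968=-2.71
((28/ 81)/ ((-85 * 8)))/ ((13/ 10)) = -7/ 17901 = -0.00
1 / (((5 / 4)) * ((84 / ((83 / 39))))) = 83 / 4095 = 0.02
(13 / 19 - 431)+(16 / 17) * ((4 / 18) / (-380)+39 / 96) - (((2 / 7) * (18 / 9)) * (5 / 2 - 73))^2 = -153903871 / 74970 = -2052.87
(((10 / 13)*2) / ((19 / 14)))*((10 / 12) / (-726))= -350 / 268983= -0.00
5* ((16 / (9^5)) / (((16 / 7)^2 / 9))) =0.00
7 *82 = 574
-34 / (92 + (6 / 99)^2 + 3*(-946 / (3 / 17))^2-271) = -37026 / 93882757885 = -0.00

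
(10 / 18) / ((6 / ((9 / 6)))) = 5 / 36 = 0.14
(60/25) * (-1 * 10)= -24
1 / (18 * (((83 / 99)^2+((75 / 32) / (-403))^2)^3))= 240585145584974077898146998776758272 / 1504046953845867463035379585299675649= 0.16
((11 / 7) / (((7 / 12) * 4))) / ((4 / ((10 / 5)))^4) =33 / 784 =0.04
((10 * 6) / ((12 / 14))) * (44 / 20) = 154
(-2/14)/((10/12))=-6/35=-0.17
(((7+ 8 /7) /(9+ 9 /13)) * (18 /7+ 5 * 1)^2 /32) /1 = 693823 /460992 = 1.51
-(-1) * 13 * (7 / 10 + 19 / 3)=91.43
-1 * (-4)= 4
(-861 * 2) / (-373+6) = 1722 / 367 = 4.69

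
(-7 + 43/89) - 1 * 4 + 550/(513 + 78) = -504226/52599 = -9.59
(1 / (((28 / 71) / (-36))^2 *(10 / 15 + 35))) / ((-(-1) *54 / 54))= 1224963 / 5243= 233.64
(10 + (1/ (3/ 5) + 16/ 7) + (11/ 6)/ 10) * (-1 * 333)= -659007/ 140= -4707.19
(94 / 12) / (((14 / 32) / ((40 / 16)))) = 940 / 21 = 44.76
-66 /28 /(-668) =33 /9352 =0.00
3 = 3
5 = 5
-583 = -583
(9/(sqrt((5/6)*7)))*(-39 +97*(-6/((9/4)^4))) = -134957*sqrt(210)/8505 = -229.95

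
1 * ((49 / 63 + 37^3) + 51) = 456343 / 9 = 50704.78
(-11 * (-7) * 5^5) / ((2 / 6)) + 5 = 721880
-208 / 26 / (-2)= 4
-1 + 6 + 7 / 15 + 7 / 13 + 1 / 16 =18931 / 3120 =6.07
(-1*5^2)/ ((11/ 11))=-25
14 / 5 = 2.80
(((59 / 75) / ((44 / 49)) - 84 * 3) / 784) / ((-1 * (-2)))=-118387 / 739200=-0.16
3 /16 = 0.19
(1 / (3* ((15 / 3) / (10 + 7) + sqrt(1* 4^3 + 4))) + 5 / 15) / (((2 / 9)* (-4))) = -29313 / 78508 - 867* sqrt(17) / 78508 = -0.42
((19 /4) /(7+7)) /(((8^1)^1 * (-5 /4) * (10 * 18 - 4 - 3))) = -19 /96880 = -0.00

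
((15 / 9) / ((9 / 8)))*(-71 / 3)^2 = 201640 / 243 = 829.79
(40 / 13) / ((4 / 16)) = 160 / 13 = 12.31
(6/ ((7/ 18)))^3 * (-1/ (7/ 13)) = -16376256/ 2401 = -6820.60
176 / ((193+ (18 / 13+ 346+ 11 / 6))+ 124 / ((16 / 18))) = 0.26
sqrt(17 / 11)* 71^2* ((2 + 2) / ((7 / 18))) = 362952* sqrt(187) / 77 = 64458.36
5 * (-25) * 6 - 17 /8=-6017 /8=-752.12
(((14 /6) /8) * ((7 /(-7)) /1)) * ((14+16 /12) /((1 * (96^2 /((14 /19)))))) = -1127 /3151872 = -0.00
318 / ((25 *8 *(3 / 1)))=53 / 100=0.53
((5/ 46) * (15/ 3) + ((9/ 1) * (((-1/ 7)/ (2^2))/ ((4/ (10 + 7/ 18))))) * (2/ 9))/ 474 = 8299/ 10989216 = 0.00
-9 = -9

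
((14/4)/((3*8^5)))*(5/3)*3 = 35/196608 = 0.00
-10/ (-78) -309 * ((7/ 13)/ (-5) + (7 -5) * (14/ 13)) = -9482/ 15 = -632.13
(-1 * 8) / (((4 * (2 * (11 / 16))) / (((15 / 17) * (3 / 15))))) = -48 / 187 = -0.26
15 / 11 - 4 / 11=1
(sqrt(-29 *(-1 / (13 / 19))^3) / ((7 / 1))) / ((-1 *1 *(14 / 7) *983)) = -0.00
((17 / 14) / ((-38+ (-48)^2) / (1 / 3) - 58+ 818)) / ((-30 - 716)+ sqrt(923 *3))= -0.00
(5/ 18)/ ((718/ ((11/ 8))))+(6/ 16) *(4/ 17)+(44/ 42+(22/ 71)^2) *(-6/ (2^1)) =-207287766223/ 62022689568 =-3.34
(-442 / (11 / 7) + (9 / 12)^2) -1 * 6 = -50461 / 176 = -286.71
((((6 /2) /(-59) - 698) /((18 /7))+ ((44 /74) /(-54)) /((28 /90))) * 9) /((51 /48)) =-597425120 /259777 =-2299.76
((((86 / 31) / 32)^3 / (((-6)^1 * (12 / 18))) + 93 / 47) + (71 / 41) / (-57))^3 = 1139388422885073815675648688334086434439227 / 154093661001421808283644812490267160477696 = 7.39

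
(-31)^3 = -29791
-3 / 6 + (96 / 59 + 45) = 5443 / 118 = 46.13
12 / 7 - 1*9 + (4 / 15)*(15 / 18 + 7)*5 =199 / 63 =3.16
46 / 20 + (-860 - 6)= -8637 / 10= -863.70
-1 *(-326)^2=-106276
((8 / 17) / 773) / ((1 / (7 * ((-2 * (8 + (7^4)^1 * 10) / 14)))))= -192144 / 13141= -14.62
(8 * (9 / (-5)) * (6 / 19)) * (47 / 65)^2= -954288 / 401375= -2.38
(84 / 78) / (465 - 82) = 14 / 4979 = 0.00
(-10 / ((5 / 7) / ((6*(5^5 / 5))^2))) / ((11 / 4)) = -787500000 / 11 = -71590909.09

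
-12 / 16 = -3 / 4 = -0.75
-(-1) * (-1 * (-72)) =72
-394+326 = -68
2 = 2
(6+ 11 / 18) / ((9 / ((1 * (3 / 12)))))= 119 / 648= 0.18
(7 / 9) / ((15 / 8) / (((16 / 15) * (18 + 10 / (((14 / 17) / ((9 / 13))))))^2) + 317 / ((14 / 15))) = 2384664576 / 1041351332915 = 0.00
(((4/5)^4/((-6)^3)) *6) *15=-64/375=-0.17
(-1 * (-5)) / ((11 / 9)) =45 / 11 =4.09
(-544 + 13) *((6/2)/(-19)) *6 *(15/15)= 9558/19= 503.05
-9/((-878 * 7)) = 9/6146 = 0.00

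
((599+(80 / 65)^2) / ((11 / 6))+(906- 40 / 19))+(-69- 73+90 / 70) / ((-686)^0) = 269680703 / 247247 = 1090.73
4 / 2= 2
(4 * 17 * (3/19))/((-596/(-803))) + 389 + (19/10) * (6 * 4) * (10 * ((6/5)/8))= 6679262/14155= 471.87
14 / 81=0.17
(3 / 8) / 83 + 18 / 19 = 0.95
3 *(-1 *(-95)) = 285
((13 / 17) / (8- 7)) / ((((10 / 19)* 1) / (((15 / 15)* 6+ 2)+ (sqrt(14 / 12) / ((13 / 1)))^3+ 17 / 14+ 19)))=133* sqrt(42) / 1034280+ 19513 / 476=40.99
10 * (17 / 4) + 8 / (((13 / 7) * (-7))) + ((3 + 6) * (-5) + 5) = 49 / 26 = 1.88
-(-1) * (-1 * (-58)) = 58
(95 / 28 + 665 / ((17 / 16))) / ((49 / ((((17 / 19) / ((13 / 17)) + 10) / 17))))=43495635 / 5154604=8.44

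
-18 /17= -1.06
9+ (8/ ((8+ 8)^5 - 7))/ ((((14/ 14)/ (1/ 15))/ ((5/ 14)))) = 198179545/ 22019949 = 9.00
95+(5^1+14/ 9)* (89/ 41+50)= 53752/ 123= 437.01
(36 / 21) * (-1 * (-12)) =144 / 7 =20.57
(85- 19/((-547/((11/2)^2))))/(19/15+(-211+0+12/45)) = -2824185/6874696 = -0.41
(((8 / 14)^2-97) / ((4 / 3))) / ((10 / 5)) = -14211 / 392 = -36.25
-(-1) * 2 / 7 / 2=1 / 7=0.14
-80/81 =-0.99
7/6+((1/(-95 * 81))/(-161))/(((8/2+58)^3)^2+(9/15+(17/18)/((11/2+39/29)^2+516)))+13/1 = 3775132943841373636262411/266479972506449903468862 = 14.17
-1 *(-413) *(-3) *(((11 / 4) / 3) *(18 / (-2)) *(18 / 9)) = 40887 / 2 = 20443.50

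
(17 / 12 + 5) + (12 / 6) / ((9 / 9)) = 101 / 12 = 8.42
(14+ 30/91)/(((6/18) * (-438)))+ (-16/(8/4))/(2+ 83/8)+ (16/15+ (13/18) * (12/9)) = 12676502/9864855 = 1.29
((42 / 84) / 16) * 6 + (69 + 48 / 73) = 81579 / 1168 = 69.85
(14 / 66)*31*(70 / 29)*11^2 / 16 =83545 / 696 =120.04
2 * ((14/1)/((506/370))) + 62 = 20866/253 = 82.47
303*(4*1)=1212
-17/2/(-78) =0.11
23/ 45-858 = -38587/ 45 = -857.49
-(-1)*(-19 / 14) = -19 / 14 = -1.36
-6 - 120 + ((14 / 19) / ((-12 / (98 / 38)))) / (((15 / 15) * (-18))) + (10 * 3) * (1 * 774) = 900389215 / 38988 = 23094.01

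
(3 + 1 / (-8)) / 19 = 23 / 152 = 0.15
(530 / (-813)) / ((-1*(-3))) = -530 / 2439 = -0.22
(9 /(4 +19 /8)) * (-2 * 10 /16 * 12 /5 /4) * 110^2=-217800 /17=-12811.76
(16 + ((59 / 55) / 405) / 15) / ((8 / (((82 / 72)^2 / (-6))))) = -8986725179 / 20785248000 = -0.43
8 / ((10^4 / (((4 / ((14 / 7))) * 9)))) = 9 / 625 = 0.01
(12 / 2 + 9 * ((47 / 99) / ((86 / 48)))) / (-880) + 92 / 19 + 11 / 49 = 979855867 / 193759720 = 5.06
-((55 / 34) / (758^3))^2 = -3025 / 219266895604622174464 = -0.00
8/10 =4/5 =0.80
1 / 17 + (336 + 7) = 5832 / 17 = 343.06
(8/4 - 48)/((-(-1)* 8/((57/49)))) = -6.69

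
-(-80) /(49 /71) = 115.92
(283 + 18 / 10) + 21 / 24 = 11427 / 40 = 285.68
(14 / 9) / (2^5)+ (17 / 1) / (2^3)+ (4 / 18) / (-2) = 33 / 16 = 2.06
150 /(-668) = -75 /334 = -0.22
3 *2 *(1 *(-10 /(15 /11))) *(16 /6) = -352 /3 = -117.33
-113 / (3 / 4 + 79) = -452 / 319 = -1.42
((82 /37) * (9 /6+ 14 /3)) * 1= 41 /3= 13.67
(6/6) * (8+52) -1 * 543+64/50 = -12043/25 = -481.72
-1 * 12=-12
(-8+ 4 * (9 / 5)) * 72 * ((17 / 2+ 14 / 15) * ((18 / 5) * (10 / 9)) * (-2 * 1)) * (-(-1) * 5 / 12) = 9056 / 5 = 1811.20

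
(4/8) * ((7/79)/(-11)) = -7/1738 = -0.00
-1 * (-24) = 24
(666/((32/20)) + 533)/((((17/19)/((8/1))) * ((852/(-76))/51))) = -2741434/71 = -38611.75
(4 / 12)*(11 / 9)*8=88 / 27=3.26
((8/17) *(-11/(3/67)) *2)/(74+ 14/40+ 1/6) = -3.10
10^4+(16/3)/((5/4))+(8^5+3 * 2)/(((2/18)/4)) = 1189868.27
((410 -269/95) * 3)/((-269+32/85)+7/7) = -41973/9196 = -4.56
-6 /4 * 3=-9 /2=-4.50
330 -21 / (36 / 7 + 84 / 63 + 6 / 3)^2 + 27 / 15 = 52517451 / 158420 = 331.51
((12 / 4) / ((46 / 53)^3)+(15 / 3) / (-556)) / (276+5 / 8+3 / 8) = 61960039 / 3747728008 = 0.02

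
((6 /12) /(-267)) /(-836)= 0.00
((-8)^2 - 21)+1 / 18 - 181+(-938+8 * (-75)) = -30167 / 18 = -1675.94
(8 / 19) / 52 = 2 / 247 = 0.01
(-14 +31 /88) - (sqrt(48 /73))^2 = -14.31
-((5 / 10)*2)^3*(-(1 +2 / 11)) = 13 / 11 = 1.18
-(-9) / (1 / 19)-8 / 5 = 169.40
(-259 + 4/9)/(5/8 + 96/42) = -130312/1467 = -88.83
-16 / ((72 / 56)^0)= -16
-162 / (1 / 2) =-324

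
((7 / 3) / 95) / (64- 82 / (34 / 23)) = 119 / 41325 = 0.00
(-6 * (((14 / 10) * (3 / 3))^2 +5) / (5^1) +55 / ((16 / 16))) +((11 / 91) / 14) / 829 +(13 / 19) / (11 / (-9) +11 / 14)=1243854059809 / 27591814250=45.08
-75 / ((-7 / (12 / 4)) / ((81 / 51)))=51.05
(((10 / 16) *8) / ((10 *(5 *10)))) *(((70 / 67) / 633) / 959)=0.00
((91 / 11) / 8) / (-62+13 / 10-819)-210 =-81284735 / 387068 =-210.00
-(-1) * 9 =9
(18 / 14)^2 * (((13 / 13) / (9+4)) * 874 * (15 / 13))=1061910 / 8281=128.23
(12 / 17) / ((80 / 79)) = 237 / 340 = 0.70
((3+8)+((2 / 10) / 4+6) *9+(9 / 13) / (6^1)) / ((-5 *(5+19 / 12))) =-51141 / 25675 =-1.99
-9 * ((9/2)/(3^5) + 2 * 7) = -757/6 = -126.17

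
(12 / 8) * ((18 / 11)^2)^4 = 16529940864 / 214358881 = 77.11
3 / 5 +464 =2323 / 5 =464.60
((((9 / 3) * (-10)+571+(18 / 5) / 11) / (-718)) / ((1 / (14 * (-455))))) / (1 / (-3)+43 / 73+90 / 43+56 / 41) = 7322484429897 / 5663616310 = 1292.90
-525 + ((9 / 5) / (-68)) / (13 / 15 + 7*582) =-2182091127 / 4156364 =-525.00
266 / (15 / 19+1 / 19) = 2527 / 8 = 315.88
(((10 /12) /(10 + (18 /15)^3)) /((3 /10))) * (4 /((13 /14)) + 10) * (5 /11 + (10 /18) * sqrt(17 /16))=3.48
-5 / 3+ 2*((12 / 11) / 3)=-31 / 33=-0.94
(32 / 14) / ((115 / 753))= 12048 / 805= 14.97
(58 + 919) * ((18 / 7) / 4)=8793 / 14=628.07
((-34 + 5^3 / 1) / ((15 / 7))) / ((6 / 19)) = 12103 / 90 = 134.48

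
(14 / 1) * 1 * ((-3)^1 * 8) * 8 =-2688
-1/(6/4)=-2/3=-0.67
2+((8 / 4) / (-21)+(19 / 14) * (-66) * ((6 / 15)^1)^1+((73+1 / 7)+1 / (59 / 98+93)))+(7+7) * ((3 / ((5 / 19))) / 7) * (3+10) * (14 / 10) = 2187298262 / 4815825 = 454.19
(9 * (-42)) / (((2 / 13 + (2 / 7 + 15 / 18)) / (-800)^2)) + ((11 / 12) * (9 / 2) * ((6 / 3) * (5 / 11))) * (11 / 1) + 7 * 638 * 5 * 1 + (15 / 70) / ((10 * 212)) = -190032765.44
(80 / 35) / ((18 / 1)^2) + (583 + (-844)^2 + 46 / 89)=35976057935 / 50463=712919.52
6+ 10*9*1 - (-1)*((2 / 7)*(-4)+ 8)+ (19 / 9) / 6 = 39013 / 378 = 103.21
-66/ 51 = -22/ 17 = -1.29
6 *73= 438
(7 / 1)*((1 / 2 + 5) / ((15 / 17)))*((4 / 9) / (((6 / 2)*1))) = 2618 / 405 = 6.46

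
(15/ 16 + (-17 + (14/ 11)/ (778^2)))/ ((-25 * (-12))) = -427784411/ 7989748800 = -0.05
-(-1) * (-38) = -38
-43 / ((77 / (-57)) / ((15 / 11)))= 36765 / 847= 43.41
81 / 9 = 9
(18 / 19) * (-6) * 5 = -540 / 19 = -28.42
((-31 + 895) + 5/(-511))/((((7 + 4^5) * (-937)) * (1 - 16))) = 441499/7404750255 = 0.00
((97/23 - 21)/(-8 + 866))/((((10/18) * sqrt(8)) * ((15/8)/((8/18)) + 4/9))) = -41688 * sqrt(2)/22085635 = -0.00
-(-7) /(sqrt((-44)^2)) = 7 /44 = 0.16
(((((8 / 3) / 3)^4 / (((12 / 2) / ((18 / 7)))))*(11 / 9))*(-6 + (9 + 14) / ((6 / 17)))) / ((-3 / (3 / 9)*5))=-1599488 / 3720087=-0.43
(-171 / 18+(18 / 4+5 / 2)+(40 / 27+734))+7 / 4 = 79351 / 108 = 734.73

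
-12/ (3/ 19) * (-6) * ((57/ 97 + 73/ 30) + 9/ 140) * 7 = 4776334/ 485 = 9848.11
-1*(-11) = 11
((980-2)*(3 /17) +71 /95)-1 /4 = 1118133 /6460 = 173.09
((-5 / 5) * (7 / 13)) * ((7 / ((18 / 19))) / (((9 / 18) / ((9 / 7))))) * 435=-4450.38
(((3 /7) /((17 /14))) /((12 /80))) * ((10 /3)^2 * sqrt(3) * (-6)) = -271.69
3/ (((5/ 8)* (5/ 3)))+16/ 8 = 122/ 25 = 4.88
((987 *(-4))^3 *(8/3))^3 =-4418760801865312290727426290352128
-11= -11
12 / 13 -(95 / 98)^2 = -2077 / 124852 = -0.02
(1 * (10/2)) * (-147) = -735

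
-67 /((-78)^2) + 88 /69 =176923 /139932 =1.26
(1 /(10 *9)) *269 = 269 /90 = 2.99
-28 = -28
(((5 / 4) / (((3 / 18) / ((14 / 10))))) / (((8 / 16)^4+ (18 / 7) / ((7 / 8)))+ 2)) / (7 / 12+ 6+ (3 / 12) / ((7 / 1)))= 57624 / 181673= 0.32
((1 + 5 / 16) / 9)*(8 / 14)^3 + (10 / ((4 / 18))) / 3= 2209 / 147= 15.03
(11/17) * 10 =110/17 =6.47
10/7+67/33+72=17431/231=75.46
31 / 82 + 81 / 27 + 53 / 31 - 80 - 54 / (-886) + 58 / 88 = -1838063057 / 24774332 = -74.19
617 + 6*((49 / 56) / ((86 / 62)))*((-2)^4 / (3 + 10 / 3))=511901 / 817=626.56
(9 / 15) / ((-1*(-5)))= 3 / 25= 0.12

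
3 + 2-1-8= -4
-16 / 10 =-8 / 5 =-1.60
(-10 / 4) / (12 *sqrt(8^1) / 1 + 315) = -175 / 21794 + 20 *sqrt(2) / 32691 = -0.01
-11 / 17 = -0.65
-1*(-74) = 74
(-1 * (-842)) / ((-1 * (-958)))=421 / 479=0.88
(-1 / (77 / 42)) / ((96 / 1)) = -1 / 176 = -0.01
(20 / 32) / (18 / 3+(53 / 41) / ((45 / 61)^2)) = 415125 / 5562904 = 0.07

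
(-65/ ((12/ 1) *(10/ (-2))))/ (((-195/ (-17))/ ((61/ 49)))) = 1037/ 8820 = 0.12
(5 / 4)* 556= 695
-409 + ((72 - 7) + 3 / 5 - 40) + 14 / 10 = -382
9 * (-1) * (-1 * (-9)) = -81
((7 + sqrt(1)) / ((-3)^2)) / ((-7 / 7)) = -8 / 9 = -0.89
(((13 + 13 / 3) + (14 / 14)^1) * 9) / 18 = 55 / 6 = 9.17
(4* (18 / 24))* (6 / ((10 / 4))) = 36 / 5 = 7.20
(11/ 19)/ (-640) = -11/ 12160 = -0.00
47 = 47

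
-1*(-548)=548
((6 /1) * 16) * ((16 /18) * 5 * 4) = 5120 /3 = 1706.67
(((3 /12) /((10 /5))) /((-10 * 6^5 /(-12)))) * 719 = 719 /51840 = 0.01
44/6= 22/3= 7.33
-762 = -762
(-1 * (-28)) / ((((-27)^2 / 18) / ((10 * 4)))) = 2240 / 81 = 27.65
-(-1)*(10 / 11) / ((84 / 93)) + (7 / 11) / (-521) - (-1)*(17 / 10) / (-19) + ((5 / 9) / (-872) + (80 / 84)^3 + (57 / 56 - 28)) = -55405529217281 / 2198357843220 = -25.20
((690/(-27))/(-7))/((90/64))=1472/567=2.60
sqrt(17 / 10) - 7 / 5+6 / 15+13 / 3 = sqrt(170) / 10+10 / 3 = 4.64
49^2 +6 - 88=2319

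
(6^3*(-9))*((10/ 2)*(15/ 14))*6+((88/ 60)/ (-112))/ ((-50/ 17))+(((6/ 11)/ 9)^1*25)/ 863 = -3559060960687/ 56958000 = -62485.71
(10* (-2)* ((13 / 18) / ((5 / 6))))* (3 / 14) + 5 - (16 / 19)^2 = 1457 / 2527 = 0.58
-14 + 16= 2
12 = 12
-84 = -84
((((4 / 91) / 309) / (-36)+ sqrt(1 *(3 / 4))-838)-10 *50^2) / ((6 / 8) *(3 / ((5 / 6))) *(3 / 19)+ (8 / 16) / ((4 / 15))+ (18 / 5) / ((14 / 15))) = -4969524859240 / 1184480739+ 2660 *sqrt(3) / 32763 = -4195.39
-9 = -9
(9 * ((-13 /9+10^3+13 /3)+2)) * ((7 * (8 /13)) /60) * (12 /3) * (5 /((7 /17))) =1229984 /39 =31538.05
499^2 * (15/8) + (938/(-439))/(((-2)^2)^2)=409917779/878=466876.74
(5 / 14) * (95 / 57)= 0.60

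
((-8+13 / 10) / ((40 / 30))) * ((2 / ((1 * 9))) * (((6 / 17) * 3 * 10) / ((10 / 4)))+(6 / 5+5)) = -122007 / 3400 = -35.88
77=77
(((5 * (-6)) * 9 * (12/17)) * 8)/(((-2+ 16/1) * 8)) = -1620/119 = -13.61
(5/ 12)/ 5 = 0.08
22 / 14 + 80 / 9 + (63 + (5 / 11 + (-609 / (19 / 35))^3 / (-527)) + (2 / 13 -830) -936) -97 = 87185146990082849 / 32564769237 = 2677284.35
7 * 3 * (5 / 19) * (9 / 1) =945 / 19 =49.74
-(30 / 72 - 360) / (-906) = -4315 / 10872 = -0.40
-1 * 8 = -8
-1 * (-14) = 14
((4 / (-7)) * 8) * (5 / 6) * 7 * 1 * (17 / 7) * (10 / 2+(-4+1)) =-2720 / 21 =-129.52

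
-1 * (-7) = 7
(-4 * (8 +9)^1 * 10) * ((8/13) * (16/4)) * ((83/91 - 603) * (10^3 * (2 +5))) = 1192230400000/169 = 7054617751.48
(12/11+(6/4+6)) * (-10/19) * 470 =-444150/209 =-2125.12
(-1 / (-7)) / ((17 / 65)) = 65 / 119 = 0.55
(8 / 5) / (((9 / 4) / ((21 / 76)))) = 0.20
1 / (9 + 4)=0.08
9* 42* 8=3024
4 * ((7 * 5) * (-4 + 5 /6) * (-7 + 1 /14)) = 9215 /3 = 3071.67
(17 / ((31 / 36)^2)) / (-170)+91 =90.87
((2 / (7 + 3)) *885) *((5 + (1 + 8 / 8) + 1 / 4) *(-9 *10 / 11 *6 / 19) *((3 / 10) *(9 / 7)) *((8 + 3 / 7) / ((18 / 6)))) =-73591821 / 20482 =-3593.00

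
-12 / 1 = -12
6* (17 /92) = 1.11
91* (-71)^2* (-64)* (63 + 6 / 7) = -1874768064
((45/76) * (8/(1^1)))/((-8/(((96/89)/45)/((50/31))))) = -372/42275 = -0.01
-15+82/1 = 67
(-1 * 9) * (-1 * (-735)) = -6615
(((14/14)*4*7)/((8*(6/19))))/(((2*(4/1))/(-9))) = -399/32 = -12.47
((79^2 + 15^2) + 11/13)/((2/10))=32334.23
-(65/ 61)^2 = -1.14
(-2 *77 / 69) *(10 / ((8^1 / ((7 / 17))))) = -2695 / 2346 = -1.15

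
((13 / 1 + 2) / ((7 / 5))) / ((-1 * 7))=-75 / 49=-1.53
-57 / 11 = -5.18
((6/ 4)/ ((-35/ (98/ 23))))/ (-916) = 21/ 105340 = 0.00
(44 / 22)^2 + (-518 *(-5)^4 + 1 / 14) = -4532443 / 14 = -323745.93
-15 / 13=-1.15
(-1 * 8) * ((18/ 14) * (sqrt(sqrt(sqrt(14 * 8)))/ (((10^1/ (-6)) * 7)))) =216 * sqrt(2) * 7^(1/ 8)/ 245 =1.59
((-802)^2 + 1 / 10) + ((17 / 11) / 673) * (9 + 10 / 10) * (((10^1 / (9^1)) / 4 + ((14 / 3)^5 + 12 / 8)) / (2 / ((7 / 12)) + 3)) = 104138346806081 / 161903610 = 643212.01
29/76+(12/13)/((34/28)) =19177/16796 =1.14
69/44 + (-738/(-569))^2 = 46303845/14245484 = 3.25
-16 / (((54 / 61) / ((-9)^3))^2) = -10850436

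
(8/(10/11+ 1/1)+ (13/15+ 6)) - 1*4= 247/35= 7.06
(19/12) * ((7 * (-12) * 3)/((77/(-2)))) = 114/11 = 10.36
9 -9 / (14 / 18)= -18 / 7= -2.57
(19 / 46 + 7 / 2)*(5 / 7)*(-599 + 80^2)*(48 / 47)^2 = 6014476800 / 355649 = 16911.27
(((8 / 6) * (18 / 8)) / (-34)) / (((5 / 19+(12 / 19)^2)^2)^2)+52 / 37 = 3883470179737 / 4104613270378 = 0.95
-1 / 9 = -0.11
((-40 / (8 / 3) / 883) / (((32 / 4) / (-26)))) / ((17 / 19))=3705 / 60044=0.06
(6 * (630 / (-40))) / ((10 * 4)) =-189 / 80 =-2.36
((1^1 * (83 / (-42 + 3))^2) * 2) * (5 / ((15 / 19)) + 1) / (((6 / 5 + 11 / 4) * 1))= 6062320 / 360477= 16.82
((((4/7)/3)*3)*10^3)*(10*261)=10440000/7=1491428.57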